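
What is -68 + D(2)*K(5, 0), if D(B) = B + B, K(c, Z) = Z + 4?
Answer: -52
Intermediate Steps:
K(c, Z) = 4 + Z
D(B) = 2*B
-68 + D(2)*K(5, 0) = -68 + (2*2)*(4 + 0) = -68 + 4*4 = -68 + 16 = -52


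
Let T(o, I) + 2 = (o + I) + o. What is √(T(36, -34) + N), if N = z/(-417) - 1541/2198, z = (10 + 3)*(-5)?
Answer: √29785323587334/916566 ≈ 5.9544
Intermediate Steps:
z = -65 (z = 13*(-5) = -65)
T(o, I) = -2 + I + 2*o (T(o, I) = -2 + ((o + I) + o) = -2 + ((I + o) + o) = -2 + (I + 2*o) = -2 + I + 2*o)
N = -499727/916566 (N = -65/(-417) - 1541/2198 = -65*(-1/417) - 1541*1/2198 = 65/417 - 1541/2198 = -499727/916566 ≈ -0.54522)
√(T(36, -34) + N) = √((-2 - 34 + 2*36) - 499727/916566) = √((-2 - 34 + 72) - 499727/916566) = √(36 - 499727/916566) = √(32496649/916566) = √29785323587334/916566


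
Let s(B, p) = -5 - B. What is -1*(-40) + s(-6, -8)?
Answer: 41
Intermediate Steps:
-1*(-40) + s(-6, -8) = -1*(-40) + (-5 - 1*(-6)) = 40 + (-5 + 6) = 40 + 1 = 41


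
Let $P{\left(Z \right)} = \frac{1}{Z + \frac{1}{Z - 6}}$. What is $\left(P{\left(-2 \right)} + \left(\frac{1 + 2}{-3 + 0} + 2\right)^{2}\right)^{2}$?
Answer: $\frac{81}{289} \approx 0.28028$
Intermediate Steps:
$P{\left(Z \right)} = \frac{1}{Z + \frac{1}{-6 + Z}}$
$\left(P{\left(-2 \right)} + \left(\frac{1 + 2}{-3 + 0} + 2\right)^{2}\right)^{2} = \left(\frac{-6 - 2}{1 + \left(-2\right)^{2} - -12} + \left(\frac{1 + 2}{-3 + 0} + 2\right)^{2}\right)^{2} = \left(\frac{1}{1 + 4 + 12} \left(-8\right) + \left(\frac{3}{-3} + 2\right)^{2}\right)^{2} = \left(\frac{1}{17} \left(-8\right) + \left(3 \left(- \frac{1}{3}\right) + 2\right)^{2}\right)^{2} = \left(\frac{1}{17} \left(-8\right) + \left(-1 + 2\right)^{2}\right)^{2} = \left(- \frac{8}{17} + 1^{2}\right)^{2} = \left(- \frac{8}{17} + 1\right)^{2} = \left(\frac{9}{17}\right)^{2} = \frac{81}{289}$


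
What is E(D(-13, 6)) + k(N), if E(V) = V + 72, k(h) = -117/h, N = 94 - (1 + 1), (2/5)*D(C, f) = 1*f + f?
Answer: 9267/92 ≈ 100.73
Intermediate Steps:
D(C, f) = 5*f (D(C, f) = 5*(1*f + f)/2 = 5*(f + f)/2 = 5*(2*f)/2 = 5*f)
N = 92 (N = 94 - 1*2 = 94 - 2 = 92)
E(V) = 72 + V
E(D(-13, 6)) + k(N) = (72 + 5*6) - 117/92 = (72 + 30) - 117*1/92 = 102 - 117/92 = 9267/92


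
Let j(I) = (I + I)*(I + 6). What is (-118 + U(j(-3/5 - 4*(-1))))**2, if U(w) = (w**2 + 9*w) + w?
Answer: 8290679457316/390625 ≈ 2.1224e+7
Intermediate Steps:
j(I) = 2*I*(6 + I) (j(I) = (2*I)*(6 + I) = 2*I*(6 + I))
U(w) = w**2 + 10*w
(-118 + U(j(-3/5 - 4*(-1))))**2 = (-118 + (2*(-3/5 - 4*(-1))*(6 + (-3/5 - 4*(-1))))*(10 + 2*(-3/5 - 4*(-1))*(6 + (-3/5 - 4*(-1)))))**2 = (-118 + (2*(-3*1/5 + 4)*(6 + (-3*1/5 + 4)))*(10 + 2*(-3*1/5 + 4)*(6 + (-3*1/5 + 4))))**2 = (-118 + (2*(-3/5 + 4)*(6 + (-3/5 + 4)))*(10 + 2*(-3/5 + 4)*(6 + (-3/5 + 4))))**2 = (-118 + (2*(17/5)*(6 + 17/5))*(10 + 2*(17/5)*(6 + 17/5)))**2 = (-118 + (2*(17/5)*(47/5))*(10 + 2*(17/5)*(47/5)))**2 = (-118 + 1598*(10 + 1598/25)/25)**2 = (-118 + (1598/25)*(1848/25))**2 = (-118 + 2953104/625)**2 = (2879354/625)**2 = 8290679457316/390625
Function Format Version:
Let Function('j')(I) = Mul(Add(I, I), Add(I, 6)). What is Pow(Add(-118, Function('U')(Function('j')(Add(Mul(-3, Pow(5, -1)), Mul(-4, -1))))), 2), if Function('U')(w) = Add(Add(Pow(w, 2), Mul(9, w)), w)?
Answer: Rational(8290679457316, 390625) ≈ 2.1224e+7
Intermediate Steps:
Function('j')(I) = Mul(2, I, Add(6, I)) (Function('j')(I) = Mul(Mul(2, I), Add(6, I)) = Mul(2, I, Add(6, I)))
Function('U')(w) = Add(Pow(w, 2), Mul(10, w))
Pow(Add(-118, Function('U')(Function('j')(Add(Mul(-3, Pow(5, -1)), Mul(-4, -1))))), 2) = Pow(Add(-118, Mul(Mul(2, Add(Mul(-3, Pow(5, -1)), Mul(-4, -1)), Add(6, Add(Mul(-3, Pow(5, -1)), Mul(-4, -1)))), Add(10, Mul(2, Add(Mul(-3, Pow(5, -1)), Mul(-4, -1)), Add(6, Add(Mul(-3, Pow(5, -1)), Mul(-4, -1))))))), 2) = Pow(Add(-118, Mul(Mul(2, Add(Mul(-3, Rational(1, 5)), 4), Add(6, Add(Mul(-3, Rational(1, 5)), 4))), Add(10, Mul(2, Add(Mul(-3, Rational(1, 5)), 4), Add(6, Add(Mul(-3, Rational(1, 5)), 4)))))), 2) = Pow(Add(-118, Mul(Mul(2, Add(Rational(-3, 5), 4), Add(6, Add(Rational(-3, 5), 4))), Add(10, Mul(2, Add(Rational(-3, 5), 4), Add(6, Add(Rational(-3, 5), 4)))))), 2) = Pow(Add(-118, Mul(Mul(2, Rational(17, 5), Add(6, Rational(17, 5))), Add(10, Mul(2, Rational(17, 5), Add(6, Rational(17, 5)))))), 2) = Pow(Add(-118, Mul(Mul(2, Rational(17, 5), Rational(47, 5)), Add(10, Mul(2, Rational(17, 5), Rational(47, 5))))), 2) = Pow(Add(-118, Mul(Rational(1598, 25), Add(10, Rational(1598, 25)))), 2) = Pow(Add(-118, Mul(Rational(1598, 25), Rational(1848, 25))), 2) = Pow(Add(-118, Rational(2953104, 625)), 2) = Pow(Rational(2879354, 625), 2) = Rational(8290679457316, 390625)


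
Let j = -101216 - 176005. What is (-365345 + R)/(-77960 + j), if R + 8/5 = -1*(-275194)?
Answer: 450763/1775905 ≈ 0.25382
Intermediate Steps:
R = 1375962/5 (R = -8/5 - 1*(-275194) = -8/5 + 275194 = 1375962/5 ≈ 2.7519e+5)
j = -277221
(-365345 + R)/(-77960 + j) = (-365345 + 1375962/5)/(-77960 - 277221) = -450763/5/(-355181) = -450763/5*(-1/355181) = 450763/1775905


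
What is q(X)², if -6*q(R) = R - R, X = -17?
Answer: 0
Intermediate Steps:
q(R) = 0 (q(R) = -(R - R)/6 = -⅙*0 = 0)
q(X)² = 0² = 0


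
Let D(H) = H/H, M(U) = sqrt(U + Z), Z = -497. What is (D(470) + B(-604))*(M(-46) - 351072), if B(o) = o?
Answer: 211696416 - 603*I*sqrt(543) ≈ 2.117e+8 - 14051.0*I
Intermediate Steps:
M(U) = sqrt(-497 + U) (M(U) = sqrt(U - 497) = sqrt(-497 + U))
D(H) = 1
(D(470) + B(-604))*(M(-46) - 351072) = (1 - 604)*(sqrt(-497 - 46) - 351072) = -603*(sqrt(-543) - 351072) = -603*(I*sqrt(543) - 351072) = -603*(-351072 + I*sqrt(543)) = 211696416 - 603*I*sqrt(543)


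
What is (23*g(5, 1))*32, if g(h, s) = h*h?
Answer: 18400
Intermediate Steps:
g(h, s) = h²
(23*g(5, 1))*32 = (23*5²)*32 = (23*25)*32 = 575*32 = 18400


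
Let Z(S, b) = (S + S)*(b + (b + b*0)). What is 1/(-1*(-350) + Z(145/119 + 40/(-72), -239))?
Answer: -1071/303910 ≈ -0.0035241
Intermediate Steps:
Z(S, b) = 4*S*b (Z(S, b) = (2*S)*(b + (b + 0)) = (2*S)*(b + b) = (2*S)*(2*b) = 4*S*b)
1/(-1*(-350) + Z(145/119 + 40/(-72), -239)) = 1/(-1*(-350) + 4*(145/119 + 40/(-72))*(-239)) = 1/(350 + 4*(145*(1/119) + 40*(-1/72))*(-239)) = 1/(350 + 4*(145/119 - 5/9)*(-239)) = 1/(350 + 4*(710/1071)*(-239)) = 1/(350 - 678760/1071) = 1/(-303910/1071) = -1071/303910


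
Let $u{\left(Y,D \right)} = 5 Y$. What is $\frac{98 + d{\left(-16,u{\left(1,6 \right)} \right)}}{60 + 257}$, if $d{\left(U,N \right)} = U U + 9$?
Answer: $\frac{363}{317} \approx 1.1451$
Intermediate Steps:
$d{\left(U,N \right)} = 9 + U^{2}$ ($d{\left(U,N \right)} = U^{2} + 9 = 9 + U^{2}$)
$\frac{98 + d{\left(-16,u{\left(1,6 \right)} \right)}}{60 + 257} = \frac{98 + \left(9 + \left(-16\right)^{2}\right)}{60 + 257} = \frac{98 + \left(9 + 256\right)}{317} = \left(98 + 265\right) \frac{1}{317} = 363 \cdot \frac{1}{317} = \frac{363}{317}$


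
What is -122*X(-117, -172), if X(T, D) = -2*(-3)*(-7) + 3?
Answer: 4758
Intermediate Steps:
X(T, D) = -39 (X(T, D) = 6*(-7) + 3 = -42 + 3 = -39)
-122*X(-117, -172) = -122*(-39) = 4758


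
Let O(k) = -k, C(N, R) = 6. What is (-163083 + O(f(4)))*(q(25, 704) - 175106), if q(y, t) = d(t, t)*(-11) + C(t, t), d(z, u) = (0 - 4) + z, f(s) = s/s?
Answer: 29811755200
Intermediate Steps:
f(s) = 1
d(z, u) = -4 + z
q(y, t) = 50 - 11*t (q(y, t) = (-4 + t)*(-11) + 6 = (44 - 11*t) + 6 = 50 - 11*t)
(-163083 + O(f(4)))*(q(25, 704) - 175106) = (-163083 - 1*1)*((50 - 11*704) - 175106) = (-163083 - 1)*((50 - 7744) - 175106) = -163084*(-7694 - 175106) = -163084*(-182800) = 29811755200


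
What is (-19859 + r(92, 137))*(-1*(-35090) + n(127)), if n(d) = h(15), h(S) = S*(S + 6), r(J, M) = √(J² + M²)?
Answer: -703107895 + 35405*√27233 ≈ -6.9727e+8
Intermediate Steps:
h(S) = S*(6 + S)
n(d) = 315 (n(d) = 15*(6 + 15) = 15*21 = 315)
(-19859 + r(92, 137))*(-1*(-35090) + n(127)) = (-19859 + √(92² + 137²))*(-1*(-35090) + 315) = (-19859 + √(8464 + 18769))*(35090 + 315) = (-19859 + √27233)*35405 = -703107895 + 35405*√27233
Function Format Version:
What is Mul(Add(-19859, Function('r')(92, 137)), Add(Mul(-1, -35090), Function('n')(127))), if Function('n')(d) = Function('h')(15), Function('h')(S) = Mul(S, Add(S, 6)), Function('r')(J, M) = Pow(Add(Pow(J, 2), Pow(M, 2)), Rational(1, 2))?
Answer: Add(-703107895, Mul(35405, Pow(27233, Rational(1, 2)))) ≈ -6.9727e+8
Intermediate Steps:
Function('h')(S) = Mul(S, Add(6, S))
Function('n')(d) = 315 (Function('n')(d) = Mul(15, Add(6, 15)) = Mul(15, 21) = 315)
Mul(Add(-19859, Function('r')(92, 137)), Add(Mul(-1, -35090), Function('n')(127))) = Mul(Add(-19859, Pow(Add(Pow(92, 2), Pow(137, 2)), Rational(1, 2))), Add(Mul(-1, -35090), 315)) = Mul(Add(-19859, Pow(Add(8464, 18769), Rational(1, 2))), Add(35090, 315)) = Mul(Add(-19859, Pow(27233, Rational(1, 2))), 35405) = Add(-703107895, Mul(35405, Pow(27233, Rational(1, 2))))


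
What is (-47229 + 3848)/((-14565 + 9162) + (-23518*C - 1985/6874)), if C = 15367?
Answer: 298200994/2484308344851 ≈ 0.00012003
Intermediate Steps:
(-47229 + 3848)/((-14565 + 9162) + (-23518*C - 1985/6874)) = (-47229 + 3848)/((-14565 + 9162) + (-23518/(1/15367) - 1985/6874)) = -43381/(-5403 + (-23518/1/15367 - 1985*1/6874)) = -43381/(-5403 + (-23518*15367 - 1985/6874)) = -43381/(-5403 + (-361401106 - 1985/6874)) = -43381/(-5403 - 2484271204629/6874) = -43381/(-2484308344851/6874) = -43381*(-6874/2484308344851) = 298200994/2484308344851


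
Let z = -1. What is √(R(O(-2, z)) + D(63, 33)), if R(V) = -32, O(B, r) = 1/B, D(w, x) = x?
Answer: 1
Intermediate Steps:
√(R(O(-2, z)) + D(63, 33)) = √(-32 + 33) = √1 = 1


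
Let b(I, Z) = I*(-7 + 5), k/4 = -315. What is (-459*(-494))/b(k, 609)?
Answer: 12597/140 ≈ 89.979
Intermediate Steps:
k = -1260 (k = 4*(-315) = -1260)
b(I, Z) = -2*I (b(I, Z) = I*(-2) = -2*I)
(-459*(-494))/b(k, 609) = (-459*(-494))/((-2*(-1260))) = 226746/2520 = 226746*(1/2520) = 12597/140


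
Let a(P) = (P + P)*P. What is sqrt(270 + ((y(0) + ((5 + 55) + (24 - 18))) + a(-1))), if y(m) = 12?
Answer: 5*sqrt(14) ≈ 18.708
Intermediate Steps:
a(P) = 2*P**2 (a(P) = (2*P)*P = 2*P**2)
sqrt(270 + ((y(0) + ((5 + 55) + (24 - 18))) + a(-1))) = sqrt(270 + ((12 + ((5 + 55) + (24 - 18))) + 2*(-1)**2)) = sqrt(270 + ((12 + (60 + 6)) + 2*1)) = sqrt(270 + ((12 + 66) + 2)) = sqrt(270 + (78 + 2)) = sqrt(270 + 80) = sqrt(350) = 5*sqrt(14)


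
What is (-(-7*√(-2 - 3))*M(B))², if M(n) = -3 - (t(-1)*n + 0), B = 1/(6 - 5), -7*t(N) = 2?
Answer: -1805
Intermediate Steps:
t(N) = -2/7 (t(N) = -⅐*2 = -2/7)
B = 1 (B = 1/1 = 1)
M(n) = -3 + 2*n/7 (M(n) = -3 - (-2*n/7 + 0) = -3 - (-2)*n/7 = -3 + 2*n/7)
(-(-7*√(-2 - 3))*M(B))² = (-(-7*√(-2 - 3))*(-3 + (2/7)*1))² = (-(-7*I*√5)*(-3 + 2/7))² = (-(-7*I*√5)*(-19)/7)² = (-19*I*√5)² = -1805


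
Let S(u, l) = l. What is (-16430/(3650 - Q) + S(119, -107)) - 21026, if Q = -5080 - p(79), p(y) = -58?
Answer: -91640903/4336 ≈ -21135.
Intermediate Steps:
Q = -5022 (Q = -5080 - 1*(-58) = -5080 + 58 = -5022)
(-16430/(3650 - Q) + S(119, -107)) - 21026 = (-16430/(3650 - 1*(-5022)) - 107) - 21026 = (-16430/(3650 + 5022) - 107) - 21026 = (-16430/8672 - 107) - 21026 = (-16430*1/8672 - 107) - 21026 = (-8215/4336 - 107) - 21026 = -472167/4336 - 21026 = -91640903/4336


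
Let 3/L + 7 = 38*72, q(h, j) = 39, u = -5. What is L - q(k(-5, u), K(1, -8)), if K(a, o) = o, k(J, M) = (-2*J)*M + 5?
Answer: -106428/2729 ≈ -38.999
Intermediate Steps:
k(J, M) = 5 - 2*J*M (k(J, M) = -2*J*M + 5 = 5 - 2*J*M)
L = 3/2729 (L = 3/(-7 + 38*72) = 3/(-7 + 2736) = 3/2729 ≈ 0.0010993)
L - q(k(-5, u), K(1, -8)) = 3/2729 - 1*39 = 3/2729 - 39 = -106428/2729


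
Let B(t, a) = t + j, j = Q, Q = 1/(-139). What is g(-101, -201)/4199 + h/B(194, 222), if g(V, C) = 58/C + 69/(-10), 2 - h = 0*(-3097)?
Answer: 391339987/45516866070 ≈ 0.0085977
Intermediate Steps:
h = 2 (h = 2 - 0*(-3097) = 2 - 1*0 = 2 + 0 = 2)
Q = -1/139 ≈ -0.0071942
j = -1/139 ≈ -0.0071942
g(V, C) = -69/10 + 58/C (g(V, C) = 58/C + 69*(-⅒) = 58/C - 69/10 = -69/10 + 58/C)
B(t, a) = -1/139 + t (B(t, a) = t - 1/139 = -1/139 + t)
g(-101, -201)/4199 + h/B(194, 222) = (-69/10 + 58/(-201))/4199 + 2/(-1/139 + 194) = (-69/10 + 58*(-1/201))*(1/4199) + 2/(26965/139) = (-69/10 - 58/201)*(1/4199) + 2*(139/26965) = -14449/2010*1/4199 + 278/26965 = -14449/8439990 + 278/26965 = 391339987/45516866070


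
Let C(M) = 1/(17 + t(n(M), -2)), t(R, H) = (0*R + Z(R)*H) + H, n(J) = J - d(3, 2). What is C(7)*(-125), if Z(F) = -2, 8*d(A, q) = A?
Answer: -125/19 ≈ -6.5789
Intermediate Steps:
d(A, q) = A/8
n(J) = -3/8 + J (n(J) = J - 3/8 = -3/8 + J)
t(R, H) = -H (t(R, H) = (0*R - 2*H) + H = (0 - 2*H) + H = -2*H + H = -H)
C(M) = 1/19 (C(M) = 1/(17 - 1*(-2)) = 1/(17 + 2) = 1/19)
C(7)*(-125) = (1/19)*(-125) = -125/19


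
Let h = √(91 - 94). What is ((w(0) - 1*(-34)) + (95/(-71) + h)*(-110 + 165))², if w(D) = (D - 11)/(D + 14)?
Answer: -7355608475/988036 - 2207425*I*√3/497 ≈ -7444.7 - 7692.9*I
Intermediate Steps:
h = I*√3 (h = √(-3) = I*√3 ≈ 1.732*I)
w(D) = (-11 + D)/(14 + D)
((w(0) - 1*(-34)) + (95/(-71) + h)*(-110 + 165))² = (((-11 + 0)/(14 + 0) - 1*(-34)) + (95/(-71) + I*√3)*(-110 + 165))² = ((-11/14 + 34) + (95*(-1/71) + I*√3)*55)² = (((1/14)*(-11) + 34) + (-95/71 + I*√3)*55)² = ((-11/14 + 34) + (-5225/71 + 55*I*√3))² = (465/14 + (-5225/71 + 55*I*√3))² = (-40135/994 + 55*I*√3)²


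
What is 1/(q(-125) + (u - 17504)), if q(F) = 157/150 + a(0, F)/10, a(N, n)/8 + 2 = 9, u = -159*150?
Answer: -150/6202103 ≈ -2.4185e-5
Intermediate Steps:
u = -23850
a(N, n) = 56 (a(N, n) = -16 + 8*9 = -16 + 72 = 56)
q(F) = 997/150 (q(F) = 157/150 + 56/10 = 157*(1/150) + 56*(1/10) = 157/150 + 28/5 = 997/150)
1/(q(-125) + (u - 17504)) = 1/(997/150 + (-23850 - 17504)) = 1/(997/150 - 41354) = 1/(-6202103/150) = -150/6202103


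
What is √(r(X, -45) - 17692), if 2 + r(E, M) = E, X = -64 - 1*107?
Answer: 3*I*√1985 ≈ 133.66*I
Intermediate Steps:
X = -171 (X = -64 - 107 = -171)
r(E, M) = -2 + E
√(r(X, -45) - 17692) = √((-2 - 171) - 17692) = √(-173 - 17692) = √(-17865) = 3*I*√1985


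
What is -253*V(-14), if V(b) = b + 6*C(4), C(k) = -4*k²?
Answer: 100694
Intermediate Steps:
V(b) = -384 + b (V(b) = b + 6*(-4*4²) = b + 6*(-4*16) = b + 6*(-64) = b - 384 = -384 + b)
-253*V(-14) = -253*(-384 - 14) = -253*(-398) = 100694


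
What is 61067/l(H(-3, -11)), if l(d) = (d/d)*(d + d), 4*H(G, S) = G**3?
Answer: -122134/27 ≈ -4523.5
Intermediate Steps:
H(G, S) = G**3/4
l(d) = 2*d (l(d) = 1*(2*d) = 2*d)
61067/l(H(-3, -11)) = 61067/((2*((1/4)*(-3)**3))) = 61067/((2*((1/4)*(-27)))) = 61067/((2*(-27/4))) = 61067/(-27/2) = 61067*(-2/27) = -122134/27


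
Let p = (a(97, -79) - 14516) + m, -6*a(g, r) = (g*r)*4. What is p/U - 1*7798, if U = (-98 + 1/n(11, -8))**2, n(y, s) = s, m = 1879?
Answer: -2883482618/369735 ≈ -7798.8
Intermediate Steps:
a(g, r) = -2*g*r/3 (a(g, r) = -g*r*4/6 = -2*g*r/3)
p = -22585/3 (p = (-2/3*97*(-79) - 14516) + 1879 = (15326/3 - 14516) + 1879 = -28222/3 + 1879 = -22585/3 ≈ -7528.3)
U = 616225/64 (U = (-98 + 1/(-8))**2 = (-98 - 1/8)**2 = (-785/8)**2 = 616225/64 ≈ 9628.5)
p/U - 1*7798 = -22585/(3*616225/64) - 1*7798 = -22585/3*64/616225 - 7798 = -289088/369735 - 7798 = -2883482618/369735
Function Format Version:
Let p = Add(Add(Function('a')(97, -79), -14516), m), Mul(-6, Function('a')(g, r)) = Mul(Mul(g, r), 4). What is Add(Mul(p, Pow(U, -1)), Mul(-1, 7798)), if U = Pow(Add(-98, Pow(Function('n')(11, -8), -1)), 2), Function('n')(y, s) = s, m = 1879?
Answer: Rational(-2883482618, 369735) ≈ -7798.8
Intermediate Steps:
Function('a')(g, r) = Mul(Rational(-2, 3), g, r) (Function('a')(g, r) = Mul(Rational(-1, 6), Mul(Mul(g, r), 4)) = Mul(Rational(-1, 6), Mul(4, g, r)) = Mul(Rational(-2, 3), g, r))
p = Rational(-22585, 3) (p = Add(Add(Mul(Rational(-2, 3), 97, -79), -14516), 1879) = Add(Add(Rational(15326, 3), -14516), 1879) = Add(Rational(-28222, 3), 1879) = Rational(-22585, 3) ≈ -7528.3)
U = Rational(616225, 64) (U = Pow(Add(-98, Pow(-8, -1)), 2) = Pow(Add(-98, Rational(-1, 8)), 2) = Pow(Rational(-785, 8), 2) = Rational(616225, 64) ≈ 9628.5)
Add(Mul(p, Pow(U, -1)), Mul(-1, 7798)) = Add(Mul(Rational(-22585, 3), Pow(Rational(616225, 64), -1)), Mul(-1, 7798)) = Add(Mul(Rational(-22585, 3), Rational(64, 616225)), -7798) = Add(Rational(-289088, 369735), -7798) = Rational(-2883482618, 369735)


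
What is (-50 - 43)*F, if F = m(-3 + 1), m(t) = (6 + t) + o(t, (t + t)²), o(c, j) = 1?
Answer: -465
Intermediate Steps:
m(t) = 7 + t (m(t) = (6 + t) + 1 = 7 + t)
F = 5 (F = 7 + (-3 + 1) = 7 - 2 = 5)
(-50 - 43)*F = (-50 - 43)*5 = -93*5 = -465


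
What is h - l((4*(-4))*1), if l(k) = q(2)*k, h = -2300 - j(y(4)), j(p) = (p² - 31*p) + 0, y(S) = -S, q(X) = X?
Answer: -2408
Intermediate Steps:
j(p) = p² - 31*p
h = -2440 (h = -2300 - (-1*4)*(-31 - 1*4) = -2300 - (-4)*(-31 - 4) = -2300 - (-4)*(-35) = -2300 - 1*140 = -2300 - 140 = -2440)
l(k) = 2*k
h - l((4*(-4))*1) = -2440 - 2*(4*(-4))*1 = -2440 - 2*(-16*1) = -2440 - 2*(-16) = -2440 - 1*(-32) = -2440 + 32 = -2408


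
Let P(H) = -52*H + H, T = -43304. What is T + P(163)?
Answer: -51617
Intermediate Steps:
P(H) = -51*H
T + P(163) = -43304 - 51*163 = -43304 - 8313 = -51617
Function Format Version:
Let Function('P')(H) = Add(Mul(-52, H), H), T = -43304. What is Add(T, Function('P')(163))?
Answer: -51617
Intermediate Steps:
Function('P')(H) = Mul(-51, H)
Add(T, Function('P')(163)) = Add(-43304, Mul(-51, 163)) = Add(-43304, -8313) = -51617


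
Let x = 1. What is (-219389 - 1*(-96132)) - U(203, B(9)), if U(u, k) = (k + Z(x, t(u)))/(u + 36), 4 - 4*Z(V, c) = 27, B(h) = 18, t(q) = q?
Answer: -117833741/956 ≈ -1.2326e+5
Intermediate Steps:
Z(V, c) = -23/4 (Z(V, c) = 1 - ¼*27 = 1 - 27/4 = -23/4)
U(u, k) = (-23/4 + k)/(36 + u) (U(u, k) = (k - 23/4)/(u + 36) = (-23/4 + k)/(36 + u))
(-219389 - 1*(-96132)) - U(203, B(9)) = (-219389 - 1*(-96132)) - (-23/4 + 18)/(36 + 203) = (-219389 + 96132) - 49/(239*4) = -123257 - 49/(239*4) = -123257 - 1*49/956 = -123257 - 49/956 = -117833741/956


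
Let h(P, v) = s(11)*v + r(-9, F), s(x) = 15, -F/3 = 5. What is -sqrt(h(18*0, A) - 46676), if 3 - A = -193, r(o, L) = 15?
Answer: -I*sqrt(43721) ≈ -209.1*I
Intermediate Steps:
F = -15 (F = -3*5 = -15)
A = 196 (A = 3 - 1*(-193) = 3 + 193 = 196)
h(P, v) = 15 + 15*v (h(P, v) = 15*v + 15 = 15 + 15*v)
-sqrt(h(18*0, A) - 46676) = -sqrt((15 + 15*196) - 46676) = -sqrt((15 + 2940) - 46676) = -sqrt(2955 - 46676) = -sqrt(-43721) = -I*sqrt(43721)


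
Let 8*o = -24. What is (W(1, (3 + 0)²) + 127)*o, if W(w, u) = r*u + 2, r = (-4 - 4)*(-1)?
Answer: -603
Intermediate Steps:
o = -3 (o = (⅛)*(-24) = -3)
r = 8 (r = -8*(-1) = 8)
W(w, u) = 2 + 8*u (W(w, u) = 8*u + 2 = 2 + 8*u)
(W(1, (3 + 0)²) + 127)*o = ((2 + 8*(3 + 0)²) + 127)*(-3) = ((2 + 8*3²) + 127)*(-3) = ((2 + 8*9) + 127)*(-3) = ((2 + 72) + 127)*(-3) = (74 + 127)*(-3) = 201*(-3) = -603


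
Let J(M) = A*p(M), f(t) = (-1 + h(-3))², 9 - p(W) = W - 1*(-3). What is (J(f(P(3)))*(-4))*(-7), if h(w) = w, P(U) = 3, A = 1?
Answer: -280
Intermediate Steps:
p(W) = 6 - W (p(W) = 9 - (W - 1*(-3)) = 9 - (W + 3) = 9 - (3 + W) = 9 + (-3 - W) = 6 - W)
f(t) = 16 (f(t) = (-1 - 3)² = (-4)² = 16)
J(M) = 6 - M (J(M) = 1*(6 - M) = 6 - M)
(J(f(P(3)))*(-4))*(-7) = ((6 - 1*16)*(-4))*(-7) = ((6 - 16)*(-4))*(-7) = -10*(-4)*(-7) = 40*(-7) = -280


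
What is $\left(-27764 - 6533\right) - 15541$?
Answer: $-49838$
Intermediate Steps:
$\left(-27764 - 6533\right) - 15541 = -34297 - 15541 = -49838$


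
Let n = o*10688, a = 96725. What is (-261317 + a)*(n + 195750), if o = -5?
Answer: -23423087520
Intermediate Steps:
n = -53440 (n = -5*10688 = -53440)
(-261317 + a)*(n + 195750) = (-261317 + 96725)*(-53440 + 195750) = -164592*142310 = -23423087520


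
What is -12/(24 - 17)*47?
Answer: -564/7 ≈ -80.571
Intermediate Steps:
-12/(24 - 17)*47 = -12/7*47 = -564/7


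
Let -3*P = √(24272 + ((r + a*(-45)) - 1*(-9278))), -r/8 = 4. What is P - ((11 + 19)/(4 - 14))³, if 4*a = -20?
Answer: 27 - √33743/3 ≈ -34.231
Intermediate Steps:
r = -32 (r = -8*4 = -32)
a = -5 (a = (¼)*(-20) = -5)
P = -√33743/3 (P = -√(24272 + ((-32 - 5*(-45)) - 1*(-9278)))/3 = -√(24272 + ((-32 + 225) + 9278))/3 = -√(24272 + (193 + 9278))/3 = -√(24272 + 9471)/3 = -√33743/3 ≈ -61.231)
P - ((11 + 19)/(4 - 14))³ = -√33743/3 - ((11 + 19)/(4 - 14))³ = -√33743/3 - (30/(-10))³ = -√33743/3 - (30*(-⅒))³ = -√33743/3 - 1*(-3)³ = -√33743/3 - 1*(-27) = -√33743/3 + 27 = 27 - √33743/3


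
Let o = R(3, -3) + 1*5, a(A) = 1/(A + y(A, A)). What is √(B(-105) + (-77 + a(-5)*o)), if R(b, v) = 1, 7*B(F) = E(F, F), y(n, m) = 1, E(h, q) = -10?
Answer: I*√15666/14 ≈ 8.9403*I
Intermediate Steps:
a(A) = 1/(1 + A) (a(A) = 1/(A + 1) = 1/(1 + A))
B(F) = -10/7 (B(F) = (⅐)*(-10) = -10/7)
o = 6 (o = 1 + 1*5 = 1 + 5 = 6)
√(B(-105) + (-77 + a(-5)*o)) = √(-10/7 + (-77 + 6/(1 - 5))) = √(-10/7 + (-77 + 6/(-4))) = √(-10/7 + (-77 - ¼*6)) = √(-10/7 + (-77 - 3/2)) = √(-10/7 - 157/2) = √(-1119/14) = I*√15666/14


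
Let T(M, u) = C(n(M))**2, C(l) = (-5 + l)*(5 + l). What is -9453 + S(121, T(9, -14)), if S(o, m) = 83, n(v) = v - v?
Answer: -9370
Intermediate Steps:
n(v) = 0
T(M, u) = 625 (T(M, u) = (-25 + 0**2)**2 = (-25 + 0)**2 = (-25)**2 = 625)
-9453 + S(121, T(9, -14)) = -9453 + 83 = -9370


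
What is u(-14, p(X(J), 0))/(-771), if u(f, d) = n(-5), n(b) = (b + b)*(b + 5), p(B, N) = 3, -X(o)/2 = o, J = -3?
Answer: 0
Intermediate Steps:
X(o) = -2*o
n(b) = 2*b*(5 + b) (n(b) = (2*b)*(5 + b) = 2*b*(5 + b))
u(f, d) = 0 (u(f, d) = 2*(-5)*(5 - 5) = 2*(-5)*0 = 0)
u(-14, p(X(J), 0))/(-771) = 0/(-771) = 0*(-1/771) = 0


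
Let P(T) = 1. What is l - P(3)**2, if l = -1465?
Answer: -1466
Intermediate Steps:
l - P(3)**2 = -1465 - 1*1**2 = -1465 - 1*1 = -1465 - 1 = -1466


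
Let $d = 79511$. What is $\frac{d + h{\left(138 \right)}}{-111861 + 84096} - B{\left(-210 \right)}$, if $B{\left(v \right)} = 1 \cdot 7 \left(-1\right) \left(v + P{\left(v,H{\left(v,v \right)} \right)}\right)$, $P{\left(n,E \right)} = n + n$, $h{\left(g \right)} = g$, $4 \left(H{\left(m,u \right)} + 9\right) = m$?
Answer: $- \frac{122523299}{27765} \approx -4412.9$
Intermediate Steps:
$H{\left(m,u \right)} = -9 + \frac{m}{4}$
$P{\left(n,E \right)} = 2 n$
$B{\left(v \right)} = - 21 v$ ($B{\left(v \right)} = 1 \cdot 7 \left(-1\right) \left(v + 2 v\right) = 7 \left(-1\right) 3 v = - 7 \cdot 3 v = - 21 v$)
$\frac{d + h{\left(138 \right)}}{-111861 + 84096} - B{\left(-210 \right)} = \frac{79511 + 138}{-111861 + 84096} - \left(-21\right) \left(-210\right) = \frac{79649}{-27765} - 4410 = 79649 \left(- \frac{1}{27765}\right) - 4410 = - \frac{79649}{27765} - 4410 = - \frac{122523299}{27765}$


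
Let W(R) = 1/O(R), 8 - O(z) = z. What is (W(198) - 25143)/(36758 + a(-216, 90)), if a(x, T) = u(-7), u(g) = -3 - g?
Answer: -4777171/6984780 ≈ -0.68394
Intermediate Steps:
a(x, T) = 4 (a(x, T) = -3 - 1*(-7) = -3 + 7 = 4)
O(z) = 8 - z
W(R) = 1/(8 - R)
(W(198) - 25143)/(36758 + a(-216, 90)) = (-1/(-8 + 198) - 25143)/(36758 + 4) = (-1/190 - 25143)/36762 = (-1*1/190 - 25143)*(1/36762) = (-1/190 - 25143)*(1/36762) = -4777171/190*1/36762 = -4777171/6984780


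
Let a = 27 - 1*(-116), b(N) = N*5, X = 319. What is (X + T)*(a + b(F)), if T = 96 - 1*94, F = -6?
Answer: 36273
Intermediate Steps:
b(N) = 5*N
T = 2 (T = 96 - 94 = 2)
a = 143 (a = 27 + 116 = 143)
(X + T)*(a + b(F)) = (319 + 2)*(143 + 5*(-6)) = 321*(143 - 30) = 321*113 = 36273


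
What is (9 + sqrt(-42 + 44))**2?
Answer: (9 + sqrt(2))**2 ≈ 108.46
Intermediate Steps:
(9 + sqrt(-42 + 44))**2 = (9 + sqrt(2))**2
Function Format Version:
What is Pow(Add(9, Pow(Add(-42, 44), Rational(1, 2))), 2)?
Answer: Pow(Add(9, Pow(2, Rational(1, 2))), 2) ≈ 108.46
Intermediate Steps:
Pow(Add(9, Pow(Add(-42, 44), Rational(1, 2))), 2) = Pow(Add(9, Pow(2, Rational(1, 2))), 2)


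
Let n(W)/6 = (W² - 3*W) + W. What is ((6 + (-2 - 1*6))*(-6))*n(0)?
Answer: 0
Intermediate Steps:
n(W) = -12*W + 6*W² (n(W) = 6*((W² - 3*W) + W) = 6*(W² - 2*W) = -12*W + 6*W²)
((6 + (-2 - 1*6))*(-6))*n(0) = ((6 + (-2 - 1*6))*(-6))*(6*0*(-2 + 0)) = ((6 + (-2 - 6))*(-6))*(6*0*(-2)) = ((6 - 8)*(-6))*0 = -2*(-6)*0 = 12*0 = 0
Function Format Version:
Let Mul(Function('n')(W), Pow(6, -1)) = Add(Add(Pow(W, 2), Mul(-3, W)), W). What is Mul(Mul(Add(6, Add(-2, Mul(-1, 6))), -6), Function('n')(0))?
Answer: 0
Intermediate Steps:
Function('n')(W) = Add(Mul(-12, W), Mul(6, Pow(W, 2))) (Function('n')(W) = Mul(6, Add(Add(Pow(W, 2), Mul(-3, W)), W)) = Mul(6, Add(Pow(W, 2), Mul(-2, W))) = Add(Mul(-12, W), Mul(6, Pow(W, 2))))
Mul(Mul(Add(6, Add(-2, Mul(-1, 6))), -6), Function('n')(0)) = Mul(Mul(Add(6, Add(-2, Mul(-1, 6))), -6), Mul(6, 0, Add(-2, 0))) = Mul(Mul(Add(6, Add(-2, -6)), -6), Mul(6, 0, -2)) = Mul(Mul(Add(6, -8), -6), 0) = Mul(Mul(-2, -6), 0) = Mul(12, 0) = 0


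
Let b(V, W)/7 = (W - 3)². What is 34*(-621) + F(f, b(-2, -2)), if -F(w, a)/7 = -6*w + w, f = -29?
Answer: -22129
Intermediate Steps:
b(V, W) = 7*(-3 + W)² (b(V, W) = 7*(W - 3)² = 7*(-3 + W)²)
F(w, a) = 35*w (F(w, a) = -7*(-6*w + w) = -(-35)*w = 35*w)
34*(-621) + F(f, b(-2, -2)) = 34*(-621) + 35*(-29) = -21114 - 1015 = -22129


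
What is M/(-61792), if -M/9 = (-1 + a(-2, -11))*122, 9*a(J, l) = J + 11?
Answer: 0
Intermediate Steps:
a(J, l) = 11/9 + J/9 (a(J, l) = (J + 11)/9 = (11 + J)/9 = 11/9 + J/9)
M = 0 (M = -9*(-1 + (11/9 + (⅑)*(-2)))*122 = -9*(-1 + (11/9 - 2/9))*122 = -9*(-1 + 1)*122 = -0*122 = -9*0 = 0)
M/(-61792) = 0/(-61792) = 0*(-1/61792) = 0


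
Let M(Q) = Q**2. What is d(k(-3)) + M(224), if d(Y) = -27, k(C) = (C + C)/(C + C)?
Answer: 50149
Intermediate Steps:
k(C) = 1 (k(C) = (2*C)/((2*C)) = (2*C)*(1/(2*C)) = 1)
d(k(-3)) + M(224) = -27 + 224**2 = -27 + 50176 = 50149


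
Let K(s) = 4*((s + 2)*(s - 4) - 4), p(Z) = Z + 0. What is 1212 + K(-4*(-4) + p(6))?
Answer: 2924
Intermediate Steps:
p(Z) = Z
K(s) = -16 + 4*(-4 + s)*(2 + s) (K(s) = 4*((2 + s)*(-4 + s) - 4) = 4*((-4 + s)*(2 + s) - 4) = 4*(-4 + (-4 + s)*(2 + s)) = -16 + 4*(-4 + s)*(2 + s))
1212 + K(-4*(-4) + p(6)) = 1212 + (-48 - 8*(-4*(-4) + 6) + 4*(-4*(-4) + 6)**2) = 1212 + (-48 - 8*(16 + 6) + 4*(16 + 6)**2) = 1212 + (-48 - 8*22 + 4*22**2) = 1212 + (-48 - 176 + 4*484) = 1212 + (-48 - 176 + 1936) = 1212 + 1712 = 2924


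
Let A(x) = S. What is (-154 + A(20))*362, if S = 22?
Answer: -47784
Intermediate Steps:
A(x) = 22
(-154 + A(20))*362 = (-154 + 22)*362 = -132*362 = -47784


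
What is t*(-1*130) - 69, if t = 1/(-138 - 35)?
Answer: -11807/173 ≈ -68.249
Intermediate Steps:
t = -1/173 (t = 1/(-173) = -1/173 ≈ -0.0057803)
t*(-1*130) - 69 = -(-1)*130/173 - 69 = -1/173*(-130) - 69 = 130/173 - 69 = -11807/173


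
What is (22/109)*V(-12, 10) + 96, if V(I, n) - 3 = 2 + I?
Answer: 10310/109 ≈ 94.587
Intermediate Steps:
V(I, n) = 5 + I (V(I, n) = 3 + (2 + I) = 5 + I)
(22/109)*V(-12, 10) + 96 = (22/109)*(5 - 12) + 96 = (22*(1/109))*(-7) + 96 = (22/109)*(-7) + 96 = -154/109 + 96 = 10310/109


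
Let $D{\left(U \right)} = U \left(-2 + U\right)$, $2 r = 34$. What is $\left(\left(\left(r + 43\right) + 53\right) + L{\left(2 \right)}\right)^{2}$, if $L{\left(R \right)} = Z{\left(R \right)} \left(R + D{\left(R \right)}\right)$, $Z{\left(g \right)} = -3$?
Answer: $11449$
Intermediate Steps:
$r = 17$ ($r = \frac{1}{2} \cdot 34 = 17$)
$L{\left(R \right)} = - 3 R - 3 R \left(-2 + R\right)$ ($L{\left(R \right)} = - 3 \left(R + R \left(-2 + R\right)\right) = - 3 R - 3 R \left(-2 + R\right)$)
$\left(\left(\left(r + 43\right) + 53\right) + L{\left(2 \right)}\right)^{2} = \left(\left(\left(17 + 43\right) + 53\right) + 3 \cdot 2 \left(1 - 2\right)\right)^{2} = \left(\left(60 + 53\right) + 3 \cdot 2 \left(1 - 2\right)\right)^{2} = \left(113 + 3 \cdot 2 \left(-1\right)\right)^{2} = \left(113 - 6\right)^{2} = 107^{2} = 11449$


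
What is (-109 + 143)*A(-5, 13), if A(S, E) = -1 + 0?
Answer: -34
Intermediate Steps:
A(S, E) = -1
(-109 + 143)*A(-5, 13) = (-109 + 143)*(-1) = 34*(-1) = -34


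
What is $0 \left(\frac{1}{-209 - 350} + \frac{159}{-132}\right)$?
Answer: $0$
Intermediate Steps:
$0 \left(\frac{1}{-209 - 350} + \frac{159}{-132}\right) = 0 \left(\frac{1}{-559} + 159 \left(- \frac{1}{132}\right)\right) = 0 \left(- \frac{1}{559} - \frac{53}{44}\right) = 0 \left(- \frac{29671}{24596}\right) = 0$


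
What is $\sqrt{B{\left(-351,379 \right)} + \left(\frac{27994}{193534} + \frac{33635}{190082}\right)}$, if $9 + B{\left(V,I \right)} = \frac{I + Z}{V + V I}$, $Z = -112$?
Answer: $\frac{i \sqrt{111672380194355845046982085}}{3586764654330} \approx 2.9463 i$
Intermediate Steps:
$B{\left(V,I \right)} = -9 + \frac{-112 + I}{V + I V}$ ($B{\left(V,I \right)} = -9 + \frac{I - 112}{V + V I} = -9 + \frac{-112 + I}{V + I V}$)
$\sqrt{B{\left(-351,379 \right)} + \left(\frac{27994}{193534} + \frac{33635}{190082}\right)} = \sqrt{\frac{-112 + 379 - -3159 - 3411 \left(-351\right)}{\left(-351\right) \left(1 + 379\right)} + \left(\frac{27994}{193534} + \frac{33635}{190082}\right)} = \sqrt{- \frac{-112 + 379 + 3159 + 1197261}{351 \cdot 380} + \left(27994 \cdot \frac{1}{193534} + 33635 \cdot \frac{1}{190082}\right)} = \sqrt{\left(- \frac{1}{351}\right) \frac{1}{380} \cdot 1200687 + \left(\frac{13997}{96767} + \frac{33635}{190082}\right)} = \sqrt{- \frac{400229}{44460} + \frac{5915335799}{18393664894}} = \sqrt{- \frac{186807428348347}{21520587925980}} = \frac{i \sqrt{111672380194355845046982085}}{3586764654330}$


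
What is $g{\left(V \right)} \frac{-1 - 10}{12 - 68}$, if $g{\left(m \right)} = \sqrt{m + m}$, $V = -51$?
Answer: $\frac{11 i \sqrt{102}}{56} \approx 1.9838 i$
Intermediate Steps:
$g{\left(m \right)} = \sqrt{2} \sqrt{m}$ ($g{\left(m \right)} = \sqrt{2 m} = \sqrt{2} \sqrt{m}$)
$g{\left(V \right)} \frac{-1 - 10}{12 - 68} = \sqrt{2} \sqrt{-51} \frac{-1 - 10}{12 - 68} = \sqrt{2} i \sqrt{51} \left(- \frac{11}{-56}\right) = i \sqrt{102} \left(\left(-11\right) \left(- \frac{1}{56}\right)\right) = i \sqrt{102} \cdot \frac{11}{56} = \frac{11 i \sqrt{102}}{56}$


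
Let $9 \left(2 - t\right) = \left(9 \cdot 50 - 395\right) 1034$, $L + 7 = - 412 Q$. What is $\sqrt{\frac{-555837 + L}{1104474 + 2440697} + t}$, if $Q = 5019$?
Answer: $\frac{2 i \sqrt{178653286512920135}}{10635513} \approx 79.484 i$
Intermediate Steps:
$L = -2067835$ ($L = -7 - 2067828 = -2067835$)
$t = - \frac{56852}{9}$ ($t = 2 - \frac{\left(9 \cdot 50 - 395\right) 1034}{9} = 2 - \frac{\left(450 - 395\right) 1034}{9} = 2 - \frac{55 \cdot 1034}{9} = 2 - \frac{56870}{9} = - \frac{56852}{9} \approx -6316.9$)
$\sqrt{\frac{-555837 + L}{1104474 + 2440697} + t} = \sqrt{\frac{-555837 - 2067835}{1104474 + 2440697} - \frac{56852}{9}} = \sqrt{- \frac{2623672}{3545171} - \frac{56852}{9}} = \sqrt{- \frac{201573674740}{31906539}} = \frac{2 i \sqrt{178653286512920135}}{10635513}$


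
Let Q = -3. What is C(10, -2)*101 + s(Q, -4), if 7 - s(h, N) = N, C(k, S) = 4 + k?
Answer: 1425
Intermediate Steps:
s(h, N) = 7 - N
C(10, -2)*101 + s(Q, -4) = (4 + 10)*101 + (7 - 1*(-4)) = 14*101 + (7 + 4) = 1414 + 11 = 1425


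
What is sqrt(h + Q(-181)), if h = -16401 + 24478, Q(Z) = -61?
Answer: 4*sqrt(501) ≈ 89.532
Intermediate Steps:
h = 8077
sqrt(h + Q(-181)) = sqrt(8077 - 61) = sqrt(8016) = 4*sqrt(501)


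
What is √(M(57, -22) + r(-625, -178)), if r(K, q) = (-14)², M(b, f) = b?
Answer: √253 ≈ 15.906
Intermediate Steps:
r(K, q) = 196
√(M(57, -22) + r(-625, -178)) = √(57 + 196) = √253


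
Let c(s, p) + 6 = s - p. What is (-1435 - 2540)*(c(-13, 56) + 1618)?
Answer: -6133425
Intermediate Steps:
c(s, p) = -6 + s - p (c(s, p) = -6 + (s - p) = -6 + s - p)
(-1435 - 2540)*(c(-13, 56) + 1618) = (-1435 - 2540)*((-6 - 13 - 1*56) + 1618) = -3975*((-6 - 13 - 56) + 1618) = -3975*(-75 + 1618) = -3975*1543 = -6133425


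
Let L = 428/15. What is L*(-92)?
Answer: -39376/15 ≈ -2625.1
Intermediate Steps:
L = 428/15 (L = 428*(1/15) = 428/15 ≈ 28.533)
L*(-92) = (428/15)*(-92) = -39376/15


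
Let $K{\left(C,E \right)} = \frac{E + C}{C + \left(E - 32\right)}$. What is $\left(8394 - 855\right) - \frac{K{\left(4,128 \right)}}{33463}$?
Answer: $\frac{6306938892}{836575} \approx 7539.0$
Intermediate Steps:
$K{\left(C,E \right)} = \frac{C + E}{-32 + C + E}$ ($K{\left(C,E \right)} = \frac{C + E}{C + \left(E - 32\right)} = \frac{C + E}{C + \left(-32 + E\right)} = \frac{C + E}{-32 + C + E}$)
$\left(8394 - 855\right) - \frac{K{\left(4,128 \right)}}{33463} = \left(8394 - 855\right) - \frac{\frac{1}{-32 + 4 + 128} \left(4 + 128\right)}{33463} = \left(8394 - 855\right) - \frac{1}{100} \cdot 132 \cdot \frac{1}{33463} = 7539 - \frac{1}{100} \cdot 132 \cdot \frac{1}{33463} = 7539 - \frac{33}{25} \cdot \frac{1}{33463} = 7539 - \frac{33}{836575} = \frac{6306938892}{836575}$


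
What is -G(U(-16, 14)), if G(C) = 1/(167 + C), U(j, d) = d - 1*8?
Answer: -1/173 ≈ -0.0057803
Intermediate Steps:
U(j, d) = -8 + d (U(j, d) = d - 8 = -8 + d)
-G(U(-16, 14)) = -1/(167 + (-8 + 14)) = -1/(167 + 6) = -1/173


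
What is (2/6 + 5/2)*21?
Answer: 119/2 ≈ 59.500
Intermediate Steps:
(2/6 + 5/2)*21 = (2*(⅙) + 5*(½))*21 = (⅓ + 5/2)*21 = (17/6)*21 = 119/2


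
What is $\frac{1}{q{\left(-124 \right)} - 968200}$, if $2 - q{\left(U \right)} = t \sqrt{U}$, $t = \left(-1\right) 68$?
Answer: $- \frac{484099}{468703970290} - \frac{34 i \sqrt{31}}{234351985145} \approx -1.0328 \cdot 10^{-6} - 8.0778 \cdot 10^{-10} i$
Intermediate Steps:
$t = -68$
$q{\left(U \right)} = 2 + 68 \sqrt{U}$ ($q{\left(U \right)} = 2 - - 68 \sqrt{U} = 2 + 68 \sqrt{U}$)
$\frac{1}{q{\left(-124 \right)} - 968200} = \frac{1}{\left(2 + 68 \sqrt{-124}\right) - 968200} = \frac{1}{\left(2 + 68 \cdot 2 i \sqrt{31}\right) - 968200} = \frac{1}{\left(2 + 136 i \sqrt{31}\right) - 968200} = \frac{1}{-968198 + 136 i \sqrt{31}}$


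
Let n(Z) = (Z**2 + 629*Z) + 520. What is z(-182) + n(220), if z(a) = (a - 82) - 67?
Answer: 186969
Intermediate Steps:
z(a) = -149 + a (z(a) = (-82 + a) - 67 = -149 + a)
n(Z) = 520 + Z**2 + 629*Z
z(-182) + n(220) = (-149 - 182) + (520 + 220**2 + 629*220) = -331 + (520 + 48400 + 138380) = -331 + 187300 = 186969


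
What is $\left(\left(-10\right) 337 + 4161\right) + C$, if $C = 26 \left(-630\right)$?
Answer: $-15589$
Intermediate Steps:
$C = -16380$
$\left(\left(-10\right) 337 + 4161\right) + C = \left(\left(-10\right) 337 + 4161\right) - 16380 = \left(-3370 + 4161\right) - 16380 = 791 - 16380 = -15589$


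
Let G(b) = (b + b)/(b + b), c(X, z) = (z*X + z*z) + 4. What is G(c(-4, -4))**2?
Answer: 1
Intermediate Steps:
c(X, z) = 4 + z**2 + X*z (c(X, z) = (X*z + z**2) + 4 = (z**2 + X*z) + 4 = 4 + z**2 + X*z)
G(b) = 1 (G(b) = (2*b)/((2*b)) = (2*b)*(1/(2*b)) = 1)
G(c(-4, -4))**2 = 1**2 = 1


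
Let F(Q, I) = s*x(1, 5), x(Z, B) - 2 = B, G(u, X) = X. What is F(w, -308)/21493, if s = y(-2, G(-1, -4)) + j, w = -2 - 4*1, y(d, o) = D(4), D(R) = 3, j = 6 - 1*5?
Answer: 28/21493 ≈ 0.0013027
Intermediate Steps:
j = 1 (j = 6 - 5 = 1)
y(d, o) = 3
w = -6 (w = -2 - 4 = -6)
x(Z, B) = 2 + B
s = 4 (s = 3 + 1 = 4)
F(Q, I) = 28 (F(Q, I) = 4*(2 + 5) = 4*7 = 28)
F(w, -308)/21493 = 28/21493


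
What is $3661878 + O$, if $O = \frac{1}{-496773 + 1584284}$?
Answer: $\frac{3982332605659}{1087511} \approx 3.6619 \cdot 10^{6}$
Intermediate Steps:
$O = \frac{1}{1087511} \approx 9.1953 \cdot 10^{-7}$
$3661878 + O = 3661878 + \frac{1}{1087511} = \frac{3982332605659}{1087511}$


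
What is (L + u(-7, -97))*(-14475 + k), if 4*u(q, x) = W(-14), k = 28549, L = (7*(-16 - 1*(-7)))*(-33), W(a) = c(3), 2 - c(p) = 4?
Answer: 29252809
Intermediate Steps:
c(p) = -2 (c(p) = 2 - 1*4 = 2 - 4 = -2)
W(a) = -2
L = 2079 (L = (7*(-16 + 7))*(-33) = (7*(-9))*(-33) = -63*(-33) = 2079)
u(q, x) = -1/2 (u(q, x) = (1/4)*(-2) = -1/2)
(L + u(-7, -97))*(-14475 + k) = (2079 - 1/2)*(-14475 + 28549) = (4157/2)*14074 = 29252809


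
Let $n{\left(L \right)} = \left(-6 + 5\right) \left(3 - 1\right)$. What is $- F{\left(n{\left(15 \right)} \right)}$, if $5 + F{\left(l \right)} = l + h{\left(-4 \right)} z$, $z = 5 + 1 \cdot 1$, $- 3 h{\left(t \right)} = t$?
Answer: $-1$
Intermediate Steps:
$h{\left(t \right)} = - \frac{t}{3}$
$n{\left(L \right)} = -2$ ($n{\left(L \right)} = \left(-1\right) 2 = -2$)
$z = 6$ ($z = 5 + 1 = 6$)
$F{\left(l \right)} = 3 + l$ ($F{\left(l \right)} = -5 + \left(l + \left(- \frac{1}{3}\right) \left(-4\right) 6\right) = -5 + \left(l + \frac{4}{3} \cdot 6\right) = -5 + \left(l + 8\right) = -5 + \left(8 + l\right) = 3 + l$)
$- F{\left(n{\left(15 \right)} \right)} = - (3 - 2) = \left(-1\right) 1 = -1$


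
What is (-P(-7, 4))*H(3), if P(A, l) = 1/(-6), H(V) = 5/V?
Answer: 5/18 ≈ 0.27778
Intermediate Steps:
P(A, l) = -1/6
(-P(-7, 4))*H(3) = (-1*(-1/6))*(5/3) = (5*(1/3))/6 = (1/6)*(5/3) = 5/18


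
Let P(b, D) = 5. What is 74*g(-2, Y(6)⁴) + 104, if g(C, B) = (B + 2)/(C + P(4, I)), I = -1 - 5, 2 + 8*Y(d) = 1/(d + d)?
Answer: 19545324997/127401984 ≈ 153.41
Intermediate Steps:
Y(d) = -¼ + 1/(16*d) (Y(d) = -¼ + 1/(8*(d + d)) = -¼ + 1/(8*((2*d))) = -¼ + (1/(2*d))/8 = -¼ + 1/(16*d))
I = -6
g(C, B) = (2 + B)/(5 + C) (g(C, B) = (B + 2)/(C + 5) = (2 + B)/(5 + C))
74*g(-2, Y(6)⁴) + 104 = 74*((2 + ((1/16)*(1 - 4*6)/6)⁴)/(5 - 2)) + 104 = 74*((2 + ((1/16)*(⅙)*(1 - 24))⁴)/3) + 104 = 74*((2 + ((1/16)*(⅙)*(-23))⁴)/3) + 104 = 74*((2 + (-23/96)⁴)/3) + 104 = 74*((2 + 279841/84934656)/3) + 104 = 74*((⅓)*(170149153/84934656)) + 104 = 74*(170149153/254803968) + 104 = 6295518661/127401984 + 104 = 19545324997/127401984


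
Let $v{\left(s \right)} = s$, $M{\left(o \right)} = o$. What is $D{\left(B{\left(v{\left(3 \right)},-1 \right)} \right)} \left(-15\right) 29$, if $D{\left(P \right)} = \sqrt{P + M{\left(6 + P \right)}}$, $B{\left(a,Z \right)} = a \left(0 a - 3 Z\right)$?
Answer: $- 870 \sqrt{6} \approx -2131.1$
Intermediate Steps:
$B{\left(a,Z \right)} = - 3 Z a$ ($B{\left(a,Z \right)} = a \left(0 - 3 Z\right) = a \left(- 3 Z\right) = - 3 Z a$)
$D{\left(P \right)} = \sqrt{6 + 2 P}$ ($D{\left(P \right)} = \sqrt{P + \left(6 + P\right)} = \sqrt{6 + 2 P}$)
$D{\left(B{\left(v{\left(3 \right)},-1 \right)} \right)} \left(-15\right) 29 = \sqrt{6 + 2 \left(\left(-3\right) \left(-1\right) 3\right)} \left(-15\right) 29 = \sqrt{6 + 2 \cdot 9} \left(-15\right) 29 = \sqrt{6 + 18} \left(-15\right) 29 = \sqrt{24} \left(-15\right) 29 = 2 \sqrt{6} \left(-15\right) 29 = - 30 \sqrt{6} \cdot 29 = - 870 \sqrt{6}$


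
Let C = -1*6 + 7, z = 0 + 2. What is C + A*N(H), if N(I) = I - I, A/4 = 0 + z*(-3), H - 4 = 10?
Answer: 1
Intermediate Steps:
z = 2
H = 14 (H = 4 + 10 = 14)
A = -24 (A = 4*(0 + 2*(-3)) = 4*(0 - 6) = 4*(-6) = -24)
C = 1 (C = -6 + 7 = 1)
N(I) = 0
C + A*N(H) = 1 - 24*0 = 1 + 0 = 1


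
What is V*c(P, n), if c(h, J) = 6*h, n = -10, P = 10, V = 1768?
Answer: 106080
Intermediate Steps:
V*c(P, n) = 1768*(6*10) = 1768*60 = 106080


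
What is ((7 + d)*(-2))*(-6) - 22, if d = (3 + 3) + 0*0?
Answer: 134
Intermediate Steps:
d = 6 (d = 6 + 0 = 6)
((7 + d)*(-2))*(-6) - 22 = ((7 + 6)*(-2))*(-6) - 22 = (13*(-2))*(-6) - 22 = -26*(-6) - 22 = 156 - 22 = 134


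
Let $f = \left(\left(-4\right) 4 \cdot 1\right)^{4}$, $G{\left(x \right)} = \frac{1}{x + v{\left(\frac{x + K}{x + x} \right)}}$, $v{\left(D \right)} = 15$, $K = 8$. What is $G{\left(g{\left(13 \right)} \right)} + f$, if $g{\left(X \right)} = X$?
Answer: $\frac{1835009}{28} \approx 65536.0$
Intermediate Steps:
$G{\left(x \right)} = \frac{1}{15 + x}$ ($G{\left(x \right)} = \frac{1}{x + 15} = \frac{1}{15 + x}$)
$f = 65536$ ($f = \left(\left(-16\right) 1\right)^{4} = \left(-16\right)^{4} = 65536$)
$G{\left(g{\left(13 \right)} \right)} + f = \frac{1}{15 + 13} + 65536 = \frac{1}{28} + 65536 = \frac{1835009}{28}$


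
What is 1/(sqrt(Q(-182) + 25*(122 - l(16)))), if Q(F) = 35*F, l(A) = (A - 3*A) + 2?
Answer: -I*sqrt(2570)/2570 ≈ -0.019726*I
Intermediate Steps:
l(A) = 2 - 2*A (l(A) = -2*A + 2 = 2 - 2*A)
1/(sqrt(Q(-182) + 25*(122 - l(16)))) = 1/(sqrt(35*(-182) + 25*(122 - (2 - 2*16)))) = 1/(sqrt(-6370 + 25*(122 - (2 - 32)))) = 1/(sqrt(-6370 + 25*(122 - 1*(-30)))) = 1/(sqrt(-6370 + 25*(122 + 30))) = 1/(sqrt(-6370 + 25*152)) = 1/(sqrt(-6370 + 3800)) = 1/(sqrt(-2570)) = 1/(I*sqrt(2570)) = -I*sqrt(2570)/2570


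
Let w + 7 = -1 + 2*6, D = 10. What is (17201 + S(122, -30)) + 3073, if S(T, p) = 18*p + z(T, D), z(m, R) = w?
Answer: 19738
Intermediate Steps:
w = 4 (w = -7 + (-1 + 2*6) = -7 + (-1 + 12) = -7 + 11 = 4)
z(m, R) = 4
S(T, p) = 4 + 18*p (S(T, p) = 18*p + 4 = 4 + 18*p)
(17201 + S(122, -30)) + 3073 = (17201 + (4 + 18*(-30))) + 3073 = (17201 + (4 - 540)) + 3073 = (17201 - 536) + 3073 = 16665 + 3073 = 19738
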